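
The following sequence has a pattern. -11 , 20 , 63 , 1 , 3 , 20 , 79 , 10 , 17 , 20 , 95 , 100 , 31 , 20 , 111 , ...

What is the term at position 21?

Read the sequence 4 terms at a time; column i is its own pattern.
Stream A: -11, 3, 17, 31 — arithmetic, step +14.
Stream B: 20, 20, 20, 20 — the constant sequence 20.
Stream C: 63, 79, 95, 111 — arithmetic with common difference +16.
Stream D: 1, 10, 100 — powers 10^0, 10^1, 10^2, ….
Position 21 falls in stream A as its term 6, giving 59.

59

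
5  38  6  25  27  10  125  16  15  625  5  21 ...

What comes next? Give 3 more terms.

3125, -6, 28

Split by position mod 3 into 3 tracks.
Stream A: 5, 25, 125, 625. Successive powers of 5.
Stream B: 38, 27, 16, 5. Subtracting 11 each time.
Stream C: 6, 10, 15, 21. Triangular numbers starting at T_3.
Position 13 → stream A, term 5 = 3125.
Position 14 → stream B, term 5 = -6.
The 15th slot belongs to stream C; its 5th term is 28.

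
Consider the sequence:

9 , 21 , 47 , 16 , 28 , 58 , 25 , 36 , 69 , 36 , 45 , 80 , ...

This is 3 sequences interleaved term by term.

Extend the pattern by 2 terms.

Taking every 3rd term gives 3 separate tracks.
Track A = 9, 16, 25, 36: the squares 3², 4², 5², ….
Track B = 21, 28, 36, 45: triangular numbers n(n+1)/2 for n = 6, 7, ….
Track C = 47, 58, 69, 80: arithmetic, step +11.
Position 13 falls in track A as its term 5, giving 49.
The 14th slot belongs to track B; its 5th term is 55.

49, 55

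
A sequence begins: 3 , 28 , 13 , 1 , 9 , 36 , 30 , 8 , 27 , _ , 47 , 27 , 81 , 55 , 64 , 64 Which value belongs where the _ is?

Taking every 4th term gives 4 separate tracks.
Subsequence A is 3, 9, 27, 81, which is successive powers of 3.
Subsequence B is 28, 36, ?, 55, which is the triangular numbers T_7, T_8, ….
Subsequence C is 13, 30, 47, 64, which is arithmetic with common difference +17.
Subsequence D is 1, 8, 27, 64, which is perfect cubes starting at 1³.
So the missing entry in subsequence B is 45.

45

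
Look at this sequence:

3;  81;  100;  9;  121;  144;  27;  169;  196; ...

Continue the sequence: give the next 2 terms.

Reading positions in blocks of 3 reveals the pattern ABB — 2 tracks woven together.
Track A: 3, 9, 27. Powers 3^1, 3^2, 3^3, ….
Track B: 81, 100, 121, 144, 169, 196. Perfect squares starting at 9².
Position 10 → track A, term 4 = 81.
Position 11 falls in track B as its term 7, giving 225.

81, 225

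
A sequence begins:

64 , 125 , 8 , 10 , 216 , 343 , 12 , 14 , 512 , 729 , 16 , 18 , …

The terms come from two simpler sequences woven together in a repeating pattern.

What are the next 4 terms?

1000, 1331, 20, 22

The slot pattern repeats as AABB (period 4), so there are 2 interleaved tracks.
Track A: 64, 125, 216, 343, 512, 729 (consecutive cubes n³ from n = 4).
Track B: 8, 10, 12, 14, 16, 18 (arithmetic, step +2).
Position 13 → track A, term 7 = 1000.
Position 14 → track A, term 8 = 1331.
The 15th slot belongs to track B; its 7th term is 20.
The 16th slot belongs to track B; its 8th term is 22.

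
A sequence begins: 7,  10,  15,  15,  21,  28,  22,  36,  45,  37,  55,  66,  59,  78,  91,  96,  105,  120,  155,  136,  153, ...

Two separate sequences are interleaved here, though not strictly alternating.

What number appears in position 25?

406

Reading positions in blocks of 3 reveals the pattern ABB — 2 tracks woven together.
Subsequence A: 7, 15, 22, 37, 59, 96, 155 (Fibonacci-style (each term is the sum of the two before it)).
Subsequence B: 10, 15, 21, 28, 36, 45, 55, 66, 78, 91, 105, 120, 136, 153 (triangular numbers starting at T_4).
Position 25 → subsequence A, term 9 = 406.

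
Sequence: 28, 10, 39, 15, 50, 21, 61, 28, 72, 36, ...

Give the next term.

83

Positions 1, 3, 5, … form one subsequence and positions 2, 4, 6, … form another.
Track A: 28, 39, 50, 61, 72 — adding 11 each time.
Track B: 10, 15, 21, 28, 36 — triangular numbers starting at T_4.
Position 11 falls in track A as its term 6, giving 83.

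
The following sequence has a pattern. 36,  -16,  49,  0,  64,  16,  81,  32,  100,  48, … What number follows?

121

Odd-indexed and even-indexed terms follow separate rules.
Track A: 36, 49, 64, 81, 100. The squares 6², 7², 8², ….
Track B: -16, 0, 16, 32, 48. Adding 16 each time.
The 11th slot belongs to track A; its 6th term is 121.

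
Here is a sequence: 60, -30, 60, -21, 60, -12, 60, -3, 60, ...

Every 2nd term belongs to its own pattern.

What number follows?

Odd-indexed and even-indexed terms follow separate rules.
Subsequence A: 60, 60, 60, 60, 60 — always 60.
Subsequence B: -30, -21, -12, -3 — adding 9 each time.
The 10th slot belongs to subsequence B; its 5th term is 6.

6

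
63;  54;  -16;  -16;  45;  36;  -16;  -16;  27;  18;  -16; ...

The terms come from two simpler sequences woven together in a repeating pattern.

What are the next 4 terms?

Positions follow the repeating pattern AABB; grouping by letter gives 2 tracks.
Subsequence A = 63, 54, 45, 36, 27, 18: arithmetic with common difference −9.
Subsequence B = -16, -16, -16, -16, -16: always -16.
The 12th slot belongs to subsequence B; its 6th term is -16.
The 13th slot belongs to subsequence A; its 7th term is 9.
The 14th slot belongs to subsequence A; its 8th term is 0.
Position 15 falls in subsequence B as its term 7, giving -16.

-16, 9, 0, -16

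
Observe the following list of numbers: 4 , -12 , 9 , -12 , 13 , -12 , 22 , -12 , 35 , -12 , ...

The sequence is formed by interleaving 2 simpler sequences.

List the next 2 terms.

The terms cycle through 2 interleaved subsequences.
Track A is 4, 9, 13, 22, 35, which is each term equals the sum of the previous two.
Track B is -12, -12, -12, -12, -12, which is constant -12.
Position 11 → track A, term 6 = 57.
The 12th slot belongs to track B; its 6th term is -12.

57, -12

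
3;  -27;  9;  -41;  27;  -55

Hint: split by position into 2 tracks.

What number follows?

81

Taking every 2nd term gives 2 separate tracks.
Track A = 3, 9, 27: multiplying by 3 each time.
Track B = -27, -41, -55: arithmetic, step −14.
The 7th slot belongs to track A; its 4th term is 81.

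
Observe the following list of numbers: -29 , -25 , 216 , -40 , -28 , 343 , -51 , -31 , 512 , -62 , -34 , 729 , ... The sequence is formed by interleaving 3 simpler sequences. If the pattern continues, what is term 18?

Taking every 3rd term gives 3 separate tracks.
Stream A: -29, -40, -51, -62. Arithmetic with common difference −11.
Stream B: -25, -28, -31, -34. Arithmetic with common difference −3.
Stream C: 216, 343, 512, 729. The cubes 6³, 7³, 8³, ….
The 18th slot belongs to stream C; its 6th term is 1331.

1331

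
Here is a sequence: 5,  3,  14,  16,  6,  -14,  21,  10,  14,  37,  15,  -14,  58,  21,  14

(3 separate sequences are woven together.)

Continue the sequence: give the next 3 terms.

Taking every 3rd term gives 3 separate tracks.
Track A is 5, 16, 21, 37, 58, which is Fibonacci-style (each term is the sum of the two before it).
Track B is 3, 6, 10, 15, 21, which is the triangular numbers T_2, T_3, ….
Track C is 14, -14, 14, -14, 14, which is alternating ±14.
Position 16 falls in track A as its term 6, giving 95.
Term 17 comes from track B (its 6th entry): 28.
Position 18 → track C, term 6 = -14.

95, 28, -14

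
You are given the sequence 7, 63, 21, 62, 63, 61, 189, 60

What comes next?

Odd-indexed and even-indexed terms follow separate rules.
Track A is 7, 21, 63, 189, which is a geometric progression (common ratio 3).
Track B is 63, 62, 61, 60, which is subtracting 1 each time.
Position 9 → track A, term 5 = 567.

567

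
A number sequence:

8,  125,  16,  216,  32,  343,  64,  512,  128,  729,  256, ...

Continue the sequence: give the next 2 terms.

1000, 512

Split by position mod 2 into 2 tracks.
Track A: 8, 16, 32, 64, 128, 256 — successive powers of 2.
Track B: 125, 216, 343, 512, 729 — perfect cubes starting at 5³.
Position 12 → track B, term 6 = 1000.
Term 13 comes from track A (its 7th entry): 512.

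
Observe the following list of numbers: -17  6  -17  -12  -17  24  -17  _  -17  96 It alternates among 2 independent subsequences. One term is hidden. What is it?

Taking every 2nd term gives 2 separate tracks.
Subsequence A: -17, -17, -17, -17, -17 — the constant sequence -17.
Subsequence B: 6, -12, 24, ?, 96 — geometric with ratio -2.
So the missing entry in subsequence B is -48.

-48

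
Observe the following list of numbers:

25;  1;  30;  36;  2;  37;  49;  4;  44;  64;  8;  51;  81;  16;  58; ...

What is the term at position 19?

Split by position mod 3 into 3 tracks.
Stream A: 25, 36, 49, 64, 81 (consecutive squares n² from n = 5).
Stream B: 1, 2, 4, 8, 16 (multiplying by 2 each time).
Stream C: 30, 37, 44, 51, 58 (adding 7 each time).
Term 19 comes from stream A (its 7th entry): 121.

121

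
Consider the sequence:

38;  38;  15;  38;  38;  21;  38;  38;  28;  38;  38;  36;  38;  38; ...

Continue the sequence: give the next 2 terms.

45, 38

The slot pattern repeats as AAB (period 3), so there are 2 interleaved tracks.
Subsequence A: 38, 38, 38, 38, 38, 38, 38, 38, 38, 38 (constant 38).
Subsequence B: 15, 21, 28, 36 (the triangular numbers T_5, T_6, …).
Term 15 comes from subsequence B (its 5th entry): 45.
Term 16 comes from subsequence A (its 11th entry): 38.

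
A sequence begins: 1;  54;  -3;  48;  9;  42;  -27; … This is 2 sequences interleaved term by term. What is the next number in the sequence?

36

Split by position mod 2 into 2 tracks.
Subsequence A: 1, -3, 9, -27. Geometric, ×-3 each step.
Subsequence B: 54, 48, 42. Linear: a_n = 60 − 6·n.
The 8th slot belongs to subsequence B; its 4th term is 36.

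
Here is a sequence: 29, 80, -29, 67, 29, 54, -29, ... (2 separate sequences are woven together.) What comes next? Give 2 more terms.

41, 29

Odd-indexed and even-indexed terms follow separate rules.
Subsequence A = 29, -29, 29, -29: oscillating between 29 and -29.
Subsequence B = 80, 67, 54: arithmetic, step −13.
Position 8 → subsequence B, term 4 = 41.
Term 9 comes from subsequence A (its 5th entry): 29.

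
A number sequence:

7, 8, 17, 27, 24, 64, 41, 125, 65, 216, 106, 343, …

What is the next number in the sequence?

171

Positions 1, 3, 5, … form one subsequence and positions 2, 4, 6, … form another.
Subsequence A: 7, 17, 24, 41, 65, 106. Fibonacci-style (each term is the sum of the two before it).
Subsequence B: 8, 27, 64, 125, 216, 343. The cubes 2³, 3³, 4³, ….
The 13th slot belongs to subsequence A; its 7th term is 171.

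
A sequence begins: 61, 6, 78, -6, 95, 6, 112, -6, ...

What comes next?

129

Taking every 2nd term gives 2 separate tracks.
Track A is 61, 78, 95, 112, which is arithmetic with common difference +17.
Track B is 6, -6, 6, -6, which is alternating ±6.
Term 9 comes from track A (its 5th entry): 129.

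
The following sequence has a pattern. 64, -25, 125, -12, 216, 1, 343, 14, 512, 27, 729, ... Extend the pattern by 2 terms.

Split by position mod 2 into 2 tracks.
Subsequence A = 64, 125, 216, 343, 512, 729: the cubes 4³, 5³, 6³, ….
Subsequence B = -25, -12, 1, 14, 27: arithmetic, step +13.
Position 12 → subsequence B, term 6 = 40.
Position 13 falls in subsequence A as its term 7, giving 1000.

40, 1000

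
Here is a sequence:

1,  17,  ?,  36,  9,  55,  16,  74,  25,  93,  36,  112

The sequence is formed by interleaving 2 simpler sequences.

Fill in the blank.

4

Positions 1, 3, 5, … form one subsequence and positions 2, 4, 6, … form another.
Track A is 1, ?, 9, 16, 25, 36, which is perfect squares starting at 1².
Track B is 17, 36, 55, 74, 93, 112, which is arithmetic with common difference +19.
Filling track A at index 2 by its rule yields 4.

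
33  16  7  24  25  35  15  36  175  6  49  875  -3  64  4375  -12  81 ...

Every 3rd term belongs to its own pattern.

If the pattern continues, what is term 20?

Read the sequence 3 terms at a time; column i is its own pattern.
Subsequence A: 33, 24, 15, 6, -3, -12 (subtracting 9 each time).
Subsequence B: 16, 25, 36, 49, 64, 81 (consecutive squares n² from n = 4).
Subsequence C: 7, 35, 175, 875, 4375 (a geometric progression (common ratio 5)).
The 20th slot belongs to subsequence B; its 7th term is 100.

100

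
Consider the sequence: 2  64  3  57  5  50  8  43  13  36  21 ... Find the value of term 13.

The terms cycle through 2 interleaved subsequences.
Stream A: 2, 3, 5, 8, 13, 21 — a Fibonacci-like recurrence a_n = a_{n-1} + a_{n-2}.
Stream B: 64, 57, 50, 43, 36 — arithmetic with common difference −7.
Position 13 falls in stream A as its term 7, giving 34.

34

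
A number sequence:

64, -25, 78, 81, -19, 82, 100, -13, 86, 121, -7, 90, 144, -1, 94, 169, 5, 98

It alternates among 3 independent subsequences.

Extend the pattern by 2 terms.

196, 11

The terms cycle through 3 interleaved subsequences.
Track A: 64, 81, 100, 121, 144, 169 (perfect squares starting at 8²).
Track B: -25, -19, -13, -7, -1, 5 (linear: a_n = -31 + 6·n).
Track C: 78, 82, 86, 90, 94, 98 (arithmetic, step +4).
Position 19 falls in track A as its term 7, giving 196.
Position 20 → track B, term 7 = 11.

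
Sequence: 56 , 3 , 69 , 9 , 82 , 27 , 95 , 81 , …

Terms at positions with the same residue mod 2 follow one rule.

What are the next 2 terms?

108, 243

Odd-indexed and even-indexed terms follow separate rules.
Subsequence A: 56, 69, 82, 95 (arithmetic with common difference +13).
Subsequence B: 3, 9, 27, 81 (successive powers of 3).
The 9th slot belongs to subsequence A; its 5th term is 108.
The 10th slot belongs to subsequence B; its 5th term is 243.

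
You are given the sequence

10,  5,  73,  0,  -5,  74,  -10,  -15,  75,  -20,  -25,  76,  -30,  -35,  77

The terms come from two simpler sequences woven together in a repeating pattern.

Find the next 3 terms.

Reading positions in blocks of 3 reveals the pattern AAB — 2 tracks woven together.
Track A: 10, 5, 0, -5, -10, -15, -20, -25, -30, -35 — subtracting 5 each time.
Track B: 73, 74, 75, 76, 77 — linear: a_n = 72 + n.
Position 16 → track A, term 11 = -40.
The 17th slot belongs to track A; its 12th term is -45.
Position 18 falls in track B as its term 6, giving 78.

-40, -45, 78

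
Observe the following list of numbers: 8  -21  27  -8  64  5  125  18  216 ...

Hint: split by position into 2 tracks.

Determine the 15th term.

729

The terms cycle through 2 interleaved subsequences.
Subsequence A is 8, 27, 64, 125, 216, which is consecutive cubes n³ from n = 2.
Subsequence B is -21, -8, 5, 18, which is adding 13 each time.
Position 15 falls in subsequence A as its term 8, giving 729.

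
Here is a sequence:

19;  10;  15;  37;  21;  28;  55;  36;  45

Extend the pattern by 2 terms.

Reading positions in blocks of 3 reveals the pattern ABB — 2 tracks woven together.
Track A: 19, 37, 55 (arithmetic with common difference +18).
Track B: 10, 15, 21, 28, 36, 45 (triangular numbers starting at T_4).
Position 10 falls in track A as its term 4, giving 73.
The 11th slot belongs to track B; its 7th term is 55.

73, 55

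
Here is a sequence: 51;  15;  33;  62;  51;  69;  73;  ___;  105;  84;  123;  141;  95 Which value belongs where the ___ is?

87

The slot pattern repeats as ABB (period 3), so there are 2 interleaved tracks.
Track A is 51, 62, 73, 84, 95, which is adding 11 each time.
Track B is 15, 33, 51, 69, ?, 105, 123, 141, which is adding 18 each time.
So the missing entry in track B is 87.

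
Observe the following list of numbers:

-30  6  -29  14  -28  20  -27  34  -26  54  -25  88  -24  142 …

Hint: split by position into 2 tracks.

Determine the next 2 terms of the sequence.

Split by position mod 2 into 2 tracks.
Stream A = -30, -29, -28, -27, -26, -25, -24: adding 1 each time.
Stream B = 6, 14, 20, 34, 54, 88, 142: a Fibonacci-like recurrence a_n = a_{n-1} + a_{n-2}.
Position 15 falls in stream A as its term 8, giving -23.
Position 16 falls in stream B as its term 8, giving 230.

-23, 230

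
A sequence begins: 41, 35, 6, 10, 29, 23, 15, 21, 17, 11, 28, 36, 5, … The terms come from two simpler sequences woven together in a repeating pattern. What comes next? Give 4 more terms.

The slot pattern repeats as AABB (period 4), so there are 2 interleaved tracks.
Stream A = 41, 35, 29, 23, 17, 11, 5: subtracting 6 each time.
Stream B = 6, 10, 15, 21, 28, 36: triangular numbers n(n+1)/2 for n = 3, 4, ….
Position 14 falls in stream A as its term 8, giving -1.
Position 15 falls in stream B as its term 7, giving 45.
The 16th slot belongs to stream B; its 8th term is 55.
The 17th slot belongs to stream A; its 9th term is -7.

-1, 45, 55, -7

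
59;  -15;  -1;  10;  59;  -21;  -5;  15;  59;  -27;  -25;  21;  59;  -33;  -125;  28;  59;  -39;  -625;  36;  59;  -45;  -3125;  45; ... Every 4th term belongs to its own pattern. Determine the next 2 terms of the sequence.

59, -51

Taking every 4th term gives 4 separate tracks.
Track A = 59, 59, 59, 59, 59, 59: the constant sequence 59.
Track B = -15, -21, -27, -33, -39, -45: subtracting 6 each time.
Track C = -1, -5, -25, -125, -625, -3125: multiplying by 5 each time.
Track D = 10, 15, 21, 28, 36, 45: triangular numbers n(n+1)/2 for n = 4, 5, ….
Term 25 comes from track A (its 7th entry): 59.
Position 26 falls in track B as its term 7, giving -51.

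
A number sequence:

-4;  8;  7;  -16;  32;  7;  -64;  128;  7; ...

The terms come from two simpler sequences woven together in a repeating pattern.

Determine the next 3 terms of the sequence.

-256, 512, 7

Reading positions in blocks of 3 reveals the pattern AAB — 2 tracks woven together.
Track A: -4, 8, -16, 32, -64, 128 (geometric with ratio -2).
Track B: 7, 7, 7 (constant 7).
Position 10 → track A, term 7 = -256.
Position 11 → track A, term 8 = 512.
The 12th slot belongs to track B; its 4th term is 7.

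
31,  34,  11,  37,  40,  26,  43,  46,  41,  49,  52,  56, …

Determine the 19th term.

Reading positions in blocks of 3 reveals the pattern AAB — 2 tracks woven together.
Track A: 31, 34, 37, 40, 43, 46, 49, 52 (adding 3 each time).
Track B: 11, 26, 41, 56 (arithmetic with common difference +15).
Position 19 → track A, term 13 = 67.

67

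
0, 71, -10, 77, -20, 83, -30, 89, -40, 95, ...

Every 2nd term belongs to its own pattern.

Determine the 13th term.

Split by position mod 2 into 2 tracks.
Stream A: 0, -10, -20, -30, -40 — arithmetic, step −10.
Stream B: 71, 77, 83, 89, 95 — adding 6 each time.
The 13th slot belongs to stream A; its 7th term is -60.

-60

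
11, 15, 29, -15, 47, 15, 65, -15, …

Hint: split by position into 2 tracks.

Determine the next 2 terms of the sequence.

83, 15

Odd-indexed and even-indexed terms follow separate rules.
Stream A is 11, 29, 47, 65, which is arithmetic with common difference +18.
Stream B is 15, -15, 15, -15, which is alternating ±15.
Term 9 comes from stream A (its 5th entry): 83.
The 10th slot belongs to stream B; its 5th term is 15.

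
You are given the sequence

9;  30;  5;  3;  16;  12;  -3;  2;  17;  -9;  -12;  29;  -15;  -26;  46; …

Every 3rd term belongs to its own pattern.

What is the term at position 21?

Split by position mod 3 into 3 tracks.
Track A: 9, 3, -3, -9, -15 — arithmetic, step −6.
Track B: 30, 16, 2, -12, -26 — arithmetic, step −14.
Track C: 5, 12, 17, 29, 46 — a Fibonacci-like recurrence a_n = a_{n-1} + a_{n-2}.
Position 21 → track C, term 7 = 121.

121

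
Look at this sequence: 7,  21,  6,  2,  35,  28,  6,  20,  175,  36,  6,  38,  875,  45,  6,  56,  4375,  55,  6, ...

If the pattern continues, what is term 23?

Split by position mod 4: positions 1, 5, 9, … form one track, and each other residue class forms its own.
Stream A: 7, 35, 175, 875, 4375. A geometric progression (common ratio 5).
Stream B: 21, 28, 36, 45, 55. Triangular numbers n(n+1)/2 for n = 6, 7, ….
Stream C: 6, 6, 6, 6, 6. The constant sequence 6.
Stream D: 2, 20, 38, 56. Adding 18 each time.
Position 23 → stream C, term 6 = 6.

6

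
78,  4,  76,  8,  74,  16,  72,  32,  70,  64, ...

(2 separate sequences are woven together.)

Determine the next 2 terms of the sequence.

68, 128

Positions 1, 3, 5, … form one subsequence and positions 2, 4, 6, … form another.
Track A is 78, 76, 74, 72, 70, which is linear: a_n = 80 − 2·n.
Track B is 4, 8, 16, 32, 64, which is powers of 2.
Term 11 comes from track A (its 6th entry): 68.
Position 12 falls in track B as its term 6, giving 128.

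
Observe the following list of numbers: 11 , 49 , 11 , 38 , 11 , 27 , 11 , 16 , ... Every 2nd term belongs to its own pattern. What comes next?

The terms cycle through 2 interleaved subsequences.
Subsequence A: 11, 11, 11, 11. Always 11.
Subsequence B: 49, 38, 27, 16. Arithmetic, step −11.
Term 9 comes from subsequence A (its 5th entry): 11.

11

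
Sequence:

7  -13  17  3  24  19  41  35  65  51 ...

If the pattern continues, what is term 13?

171

The terms cycle through 2 interleaved subsequences.
Subsequence A = 7, 17, 24, 41, 65: a Fibonacci-like recurrence a_n = a_{n-1} + a_{n-2}.
Subsequence B = -13, 3, 19, 35, 51: linear: a_n = -29 + 16·n.
The 13th slot belongs to subsequence A; its 7th term is 171.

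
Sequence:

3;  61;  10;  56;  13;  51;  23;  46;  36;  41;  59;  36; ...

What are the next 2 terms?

The terms cycle through 2 interleaved subsequences.
Subsequence A = 3, 10, 13, 23, 36, 59: each term equals the sum of the previous two.
Subsequence B = 61, 56, 51, 46, 41, 36: linear: a_n = 66 − 5·n.
The 13th slot belongs to subsequence A; its 7th term is 95.
Term 14 comes from subsequence B (its 7th entry): 31.

95, 31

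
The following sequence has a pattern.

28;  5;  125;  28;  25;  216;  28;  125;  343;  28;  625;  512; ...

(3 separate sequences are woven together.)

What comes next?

28

Taking every 3rd term gives 3 separate tracks.
Stream A is 28, 28, 28, 28, which is always 28.
Stream B is 5, 25, 125, 625, which is successive powers of 5.
Stream C is 125, 216, 343, 512, which is perfect cubes starting at 5³.
The 13th slot belongs to stream A; its 5th term is 28.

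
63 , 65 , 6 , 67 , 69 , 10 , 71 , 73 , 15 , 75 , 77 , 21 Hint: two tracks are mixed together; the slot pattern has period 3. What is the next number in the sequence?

The slot pattern repeats as AAB (period 3), so there are 2 interleaved tracks.
Track A = 63, 65, 67, 69, 71, 73, 75, 77: linear: a_n = 61 + 2·n.
Track B = 6, 10, 15, 21: triangular numbers starting at T_3.
Term 13 comes from track A (its 9th entry): 79.

79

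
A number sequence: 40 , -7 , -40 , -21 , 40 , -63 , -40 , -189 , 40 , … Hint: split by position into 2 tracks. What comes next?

Positions 1, 3, 5, … form one subsequence and positions 2, 4, 6, … form another.
Track A: 40, -40, 40, -40, 40 — the oscillation 40·(−1)^(n+1).
Track B: -7, -21, -63, -189 — multiplying by 3 each time.
Position 10 → track B, term 5 = -567.

-567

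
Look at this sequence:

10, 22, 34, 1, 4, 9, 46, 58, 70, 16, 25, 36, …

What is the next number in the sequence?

Positions follow the repeating pattern AAABBB; grouping by letter gives 2 tracks.
Track A: 10, 22, 34, 46, 58, 70 — arithmetic, step +12.
Track B: 1, 4, 9, 16, 25, 36 — perfect squares starting at 1².
Term 13 comes from track A (its 7th entry): 82.

82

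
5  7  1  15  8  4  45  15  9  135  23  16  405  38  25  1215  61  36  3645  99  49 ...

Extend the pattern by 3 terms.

10935, 160, 64

Split by position mod 3 into 3 tracks.
Stream A: 5, 15, 45, 135, 405, 1215, 3645 (multiplying by 3 each time).
Stream B: 7, 8, 15, 23, 38, 61, 99 (Fibonacci-style (each term is the sum of the two before it)).
Stream C: 1, 4, 9, 16, 25, 36, 49 (consecutive squares n² from n = 1).
Position 22 → stream A, term 8 = 10935.
Position 23 falls in stream B as its term 8, giving 160.
The 24th slot belongs to stream C; its 8th term is 64.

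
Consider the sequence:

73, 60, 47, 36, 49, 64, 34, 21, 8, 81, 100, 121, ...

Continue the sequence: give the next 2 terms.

The slot pattern repeats as AAABBB (period 6), so there are 2 interleaved tracks.
Subsequence A is 73, 60, 47, 34, 21, 8, which is linear: a_n = 86 − 13·n.
Subsequence B is 36, 49, 64, 81, 100, 121, which is consecutive squares n² from n = 6.
Position 13 falls in subsequence A as its term 7, giving -5.
Term 14 comes from subsequence A (its 8th entry): -18.

-5, -18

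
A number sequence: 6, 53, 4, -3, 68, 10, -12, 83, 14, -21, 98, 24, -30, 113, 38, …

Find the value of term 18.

62

The terms cycle through 3 interleaved subsequences.
Stream A: 6, -3, -12, -21, -30. Arithmetic, step −9.
Stream B: 53, 68, 83, 98, 113. Arithmetic, step +15.
Stream C: 4, 10, 14, 24, 38. A Fibonacci-like recurrence a_n = a_{n-1} + a_{n-2}.
The 18th slot belongs to stream C; its 6th term is 62.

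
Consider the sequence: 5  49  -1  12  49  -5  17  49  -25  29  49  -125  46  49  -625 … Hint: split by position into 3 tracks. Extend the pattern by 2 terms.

75, 49

The terms cycle through 3 interleaved subsequences.
Stream A is 5, 12, 17, 29, 46, which is a Fibonacci-like recurrence a_n = a_{n-1} + a_{n-2}.
Stream B is 49, 49, 49, 49, 49, which is always 49.
Stream C is -1, -5, -25, -125, -625, which is geometric with ratio 5.
The 16th slot belongs to stream A; its 6th term is 75.
The 17th slot belongs to stream B; its 6th term is 49.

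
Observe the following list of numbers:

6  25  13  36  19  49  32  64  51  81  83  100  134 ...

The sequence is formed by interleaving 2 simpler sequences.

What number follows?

Split by position mod 2 into 2 tracks.
Track A: 6, 13, 19, 32, 51, 83, 134 — a Fibonacci-like recurrence a_n = a_{n-1} + a_{n-2}.
Track B: 25, 36, 49, 64, 81, 100 — consecutive squares n² from n = 5.
Term 14 comes from track B (its 7th entry): 121.

121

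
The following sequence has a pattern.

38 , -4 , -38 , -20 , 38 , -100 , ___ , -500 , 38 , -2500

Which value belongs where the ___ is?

-38

Taking every 2nd term gives 2 separate tracks.
Track A = 38, -38, 38, ?, 38: oscillating between 38 and -38.
Track B = -4, -20, -100, -500, -2500: geometric with ratio 5.
The gap is track A's term 4; the rule gives -38.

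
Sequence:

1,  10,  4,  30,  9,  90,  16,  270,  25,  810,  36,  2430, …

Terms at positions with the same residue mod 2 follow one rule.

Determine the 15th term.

The terms cycle through 2 interleaved subsequences.
Subsequence A: 1, 4, 9, 16, 25, 36. Perfect squares starting at 1².
Subsequence B: 10, 30, 90, 270, 810, 2430. Geometric with ratio 3.
Position 15 → subsequence A, term 8 = 64.

64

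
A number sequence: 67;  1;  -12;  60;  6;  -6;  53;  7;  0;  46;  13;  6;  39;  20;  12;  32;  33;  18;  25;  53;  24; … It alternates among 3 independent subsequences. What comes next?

18

Read the sequence 3 terms at a time; column i is its own pattern.
Stream A = 67, 60, 53, 46, 39, 32, 25: subtracting 7 each time.
Stream B = 1, 6, 7, 13, 20, 33, 53: a Fibonacci-like recurrence a_n = a_{n-1} + a_{n-2}.
Stream C = -12, -6, 0, 6, 12, 18, 24: arithmetic, step +6.
The 22nd slot belongs to stream A; its 8th term is 18.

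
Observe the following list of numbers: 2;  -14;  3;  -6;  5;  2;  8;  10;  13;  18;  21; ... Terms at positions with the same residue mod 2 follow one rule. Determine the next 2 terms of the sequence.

Positions 1, 3, 5, … form one subsequence and positions 2, 4, 6, … form another.
Track A: 2, 3, 5, 8, 13, 21. Fibonacci-style (each term is the sum of the two before it).
Track B: -14, -6, 2, 10, 18. Linear: a_n = -22 + 8·n.
The 12th slot belongs to track B; its 6th term is 26.
Position 13 → track A, term 7 = 34.

26, 34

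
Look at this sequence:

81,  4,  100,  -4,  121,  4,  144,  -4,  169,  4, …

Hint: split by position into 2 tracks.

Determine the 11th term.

Split by position mod 2 into 2 tracks.
Track A: 81, 100, 121, 144, 169 — perfect squares starting at 9².
Track B: 4, -4, 4, -4, 4 — the oscillation 4·(−1)^(n+1).
Term 11 comes from track A (its 6th entry): 196.

196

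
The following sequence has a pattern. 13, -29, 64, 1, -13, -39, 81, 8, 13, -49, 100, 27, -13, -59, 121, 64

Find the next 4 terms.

Split by position mod 4 into 4 tracks.
Track A: 13, -13, 13, -13. The oscillation 13·(−1)^(n+1).
Track B: -29, -39, -49, -59. Arithmetic, step −10.
Track C: 64, 81, 100, 121. Perfect squares starting at 8².
Track D: 1, 8, 27, 64. Perfect cubes starting at 1³.
Term 17 comes from track A (its 5th entry): 13.
Position 18 → track B, term 5 = -69.
Position 19 falls in track C as its term 5, giving 144.
Term 20 comes from track D (its 5th entry): 125.

13, -69, 144, 125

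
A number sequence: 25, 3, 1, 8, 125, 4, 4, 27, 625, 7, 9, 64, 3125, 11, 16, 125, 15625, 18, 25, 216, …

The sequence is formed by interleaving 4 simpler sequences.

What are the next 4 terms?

Split by position mod 4: positions 1, 5, 9, … form one track, and each other residue class forms its own.
Subsequence A: 25, 125, 625, 3125, 15625 (powers 5^2, 5^3, 5^4, …).
Subsequence B: 3, 4, 7, 11, 18 (Fibonacci-style (each term is the sum of the two before it)).
Subsequence C: 1, 4, 9, 16, 25 (perfect squares starting at 1²).
Subsequence D: 8, 27, 64, 125, 216 (the cubes 2³, 3³, 4³, …).
Term 21 comes from subsequence A (its 6th entry): 78125.
The 22nd slot belongs to subsequence B; its 6th term is 29.
The 23rd slot belongs to subsequence C; its 6th term is 36.
The 24th slot belongs to subsequence D; its 6th term is 343.

78125, 29, 36, 343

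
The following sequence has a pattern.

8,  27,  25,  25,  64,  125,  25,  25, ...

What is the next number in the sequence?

216

The slot pattern repeats as AABB (period 4), so there are 2 interleaved tracks.
Subsequence A = 8, 27, 64, 125: perfect cubes starting at 2³.
Subsequence B = 25, 25, 25, 25: always 25.
The 9th slot belongs to subsequence A; its 5th term is 216.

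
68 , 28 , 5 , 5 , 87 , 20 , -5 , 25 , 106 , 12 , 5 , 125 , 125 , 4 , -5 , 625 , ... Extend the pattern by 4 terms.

144, -4, 5, 3125

The terms cycle through 4 interleaved subsequences.
Track A = 68, 87, 106, 125: linear: a_n = 49 + 19·n.
Track B = 28, 20, 12, 4: arithmetic with common difference −8.
Track C = 5, -5, 5, -5: oscillating between 5 and -5.
Track D = 5, 25, 125, 625: successive powers of 5.
Term 17 comes from track A (its 5th entry): 144.
Position 18 → track B, term 5 = -4.
Position 19 falls in track C as its term 5, giving 5.
Position 20 → track D, term 5 = 3125.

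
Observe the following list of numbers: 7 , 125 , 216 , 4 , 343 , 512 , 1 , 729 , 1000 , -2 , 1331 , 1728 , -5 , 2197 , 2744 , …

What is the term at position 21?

5832

The slot pattern repeats as ABB (period 3), so there are 2 interleaved tracks.
Stream A: 7, 4, 1, -2, -5. Arithmetic with common difference −3.
Stream B: 125, 216, 343, 512, 729, 1000, 1331, 1728, 2197, 2744. Consecutive cubes n³ from n = 5.
Position 21 → stream B, term 14 = 5832.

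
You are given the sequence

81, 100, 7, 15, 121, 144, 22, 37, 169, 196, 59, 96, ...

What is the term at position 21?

361

Reading positions in blocks of 4 reveals the pattern AABB — 2 tracks woven together.
Track A = 81, 100, 121, 144, 169, 196: the squares 9², 10², 11², ….
Track B = 7, 15, 22, 37, 59, 96: Fibonacci-style (each term is the sum of the two before it).
Position 21 falls in track A as its term 11, giving 361.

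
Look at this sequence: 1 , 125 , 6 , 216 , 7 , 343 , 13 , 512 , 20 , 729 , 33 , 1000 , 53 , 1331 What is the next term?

86

Split by position mod 2 into 2 tracks.
Track A: 1, 6, 7, 13, 20, 33, 53. A Fibonacci-like recurrence a_n = a_{n-1} + a_{n-2}.
Track B: 125, 216, 343, 512, 729, 1000, 1331. Perfect cubes starting at 5³.
Position 15 → track A, term 8 = 86.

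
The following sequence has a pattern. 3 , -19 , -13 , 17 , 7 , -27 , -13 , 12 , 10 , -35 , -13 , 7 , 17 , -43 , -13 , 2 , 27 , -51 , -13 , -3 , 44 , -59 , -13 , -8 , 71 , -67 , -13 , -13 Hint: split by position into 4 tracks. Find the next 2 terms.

115, -75

Taking every 4th term gives 4 separate tracks.
Track A: 3, 7, 10, 17, 27, 44, 71 — Fibonacci-style (each term is the sum of the two before it).
Track B: -19, -27, -35, -43, -51, -59, -67 — subtracting 8 each time.
Track C: -13, -13, -13, -13, -13, -13, -13 — always -13.
Track D: 17, 12, 7, 2, -3, -8, -13 — arithmetic, step −5.
Position 29 → track A, term 8 = 115.
Position 30 falls in track B as its term 8, giving -75.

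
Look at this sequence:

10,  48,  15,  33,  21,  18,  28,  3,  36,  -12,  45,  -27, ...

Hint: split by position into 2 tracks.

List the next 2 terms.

55, -42

Split by position mod 2 into 2 tracks.
Stream A: 10, 15, 21, 28, 36, 45 (the triangular numbers T_4, T_5, …).
Stream B: 48, 33, 18, 3, -12, -27 (linear: a_n = 63 − 15·n).
The 13th slot belongs to stream A; its 7th term is 55.
Position 14 → stream B, term 7 = -42.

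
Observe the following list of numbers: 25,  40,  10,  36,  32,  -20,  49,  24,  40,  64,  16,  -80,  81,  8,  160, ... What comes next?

Split by position mod 3 into 3 tracks.
Stream A is 25, 36, 49, 64, 81, which is the squares 5², 6², 7², ….
Stream B is 40, 32, 24, 16, 8, which is subtracting 8 each time.
Stream C is 10, -20, 40, -80, 160, which is geometric, ×-2 each step.
The 16th slot belongs to stream A; its 6th term is 100.

100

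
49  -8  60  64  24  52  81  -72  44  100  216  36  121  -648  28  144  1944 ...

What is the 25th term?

Split by position mod 3: positions 1, 4, 7, … form one track, and each other residue class forms its own.
Subsequence A: 49, 64, 81, 100, 121, 144 (consecutive squares n² from n = 7).
Subsequence B: -8, 24, -72, 216, -648, 1944 (multiplying by -3 each time).
Subsequence C: 60, 52, 44, 36, 28 (arithmetic, step −8).
The 25th slot belongs to subsequence A; its 9th term is 225.

225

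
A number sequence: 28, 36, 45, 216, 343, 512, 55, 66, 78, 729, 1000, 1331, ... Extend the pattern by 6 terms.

91, 105, 120, 1728, 2197, 2744

Positions follow the repeating pattern AAABBB; grouping by letter gives 2 tracks.
Stream A: 28, 36, 45, 55, 66, 78. The triangular numbers T_7, T_8, ….
Stream B: 216, 343, 512, 729, 1000, 1331. Perfect cubes starting at 6³.
Position 13 → stream A, term 7 = 91.
Position 14 → stream A, term 8 = 105.
The 15th slot belongs to stream A; its 9th term is 120.
Position 16 falls in stream B as its term 7, giving 1728.
Position 17 falls in stream B as its term 8, giving 2197.
Position 18 → stream B, term 9 = 2744.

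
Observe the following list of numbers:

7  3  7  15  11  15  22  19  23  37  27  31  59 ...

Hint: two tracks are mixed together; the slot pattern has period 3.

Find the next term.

35

Positions follow the repeating pattern ABB; grouping by letter gives 2 tracks.
Track A is 7, 15, 22, 37, 59, which is each term equals the sum of the previous two.
Track B is 3, 7, 11, 15, 19, 23, 27, 31, which is arithmetic, step +4.
Term 14 comes from track B (its 9th entry): 35.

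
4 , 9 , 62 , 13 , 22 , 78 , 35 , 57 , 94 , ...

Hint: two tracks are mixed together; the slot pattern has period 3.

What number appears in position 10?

92

The slot pattern repeats as AAB (period 3), so there are 2 interleaved tracks.
Stream A: 4, 9, 13, 22, 35, 57 (a Fibonacci-like recurrence a_n = a_{n-1} + a_{n-2}).
Stream B: 62, 78, 94 (adding 16 each time).
Position 10 → stream A, term 7 = 92.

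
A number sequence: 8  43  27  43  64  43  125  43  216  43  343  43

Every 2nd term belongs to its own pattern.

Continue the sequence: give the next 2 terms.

512, 43

The terms cycle through 2 interleaved subsequences.
Stream A is 8, 27, 64, 125, 216, 343, which is perfect cubes starting at 2³.
Stream B is 43, 43, 43, 43, 43, 43, which is always 43.
Position 13 falls in stream A as its term 7, giving 512.
The 14th slot belongs to stream B; its 7th term is 43.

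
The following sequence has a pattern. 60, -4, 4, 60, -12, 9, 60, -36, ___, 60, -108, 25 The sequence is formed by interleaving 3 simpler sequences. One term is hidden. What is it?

16

Taking every 3rd term gives 3 separate tracks.
Track A is 60, 60, 60, 60, which is always 60.
Track B is -4, -12, -36, -108, which is geometric with ratio 3.
Track C is 4, 9, ?, 25, which is perfect squares starting at 2².
Filling track C at index 3 by its rule yields 16.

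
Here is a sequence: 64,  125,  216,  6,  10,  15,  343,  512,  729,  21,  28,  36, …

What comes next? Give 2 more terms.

Reading positions in blocks of 6 reveals the pattern AAABBB — 2 tracks woven together.
Subsequence A: 64, 125, 216, 343, 512, 729 (perfect cubes starting at 4³).
Subsequence B: 6, 10, 15, 21, 28, 36 (triangular numbers n(n+1)/2 for n = 3, 4, …).
Position 13 → subsequence A, term 7 = 1000.
Term 14 comes from subsequence A (its 8th entry): 1331.

1000, 1331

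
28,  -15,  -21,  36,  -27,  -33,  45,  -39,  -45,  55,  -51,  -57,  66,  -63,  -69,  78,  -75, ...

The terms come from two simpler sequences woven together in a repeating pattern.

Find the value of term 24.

-105

The slot pattern repeats as ABB (period 3), so there are 2 interleaved tracks.
Subsequence A: 28, 36, 45, 55, 66, 78 — triangular numbers starting at T_7.
Subsequence B: -15, -21, -27, -33, -39, -45, -51, -57, -63, -69, -75 — subtracting 6 each time.
Position 24 → subsequence B, term 16 = -105.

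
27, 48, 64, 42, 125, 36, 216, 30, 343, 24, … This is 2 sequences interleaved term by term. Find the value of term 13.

Positions 1, 3, 5, … form one subsequence and positions 2, 4, 6, … form another.
Subsequence A = 27, 64, 125, 216, 343: the cubes 3³, 4³, 5³, ….
Subsequence B = 48, 42, 36, 30, 24: subtracting 6 each time.
Position 13 falls in subsequence A as its term 7, giving 729.

729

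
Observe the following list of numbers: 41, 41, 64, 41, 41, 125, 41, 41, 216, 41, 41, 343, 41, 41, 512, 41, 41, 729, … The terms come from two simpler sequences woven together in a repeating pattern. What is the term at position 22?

Positions follow the repeating pattern AAB; grouping by letter gives 2 tracks.
Track A: 41, 41, 41, 41, 41, 41, 41, 41, 41, 41, 41, 41. Always 41.
Track B: 64, 125, 216, 343, 512, 729. The cubes 4³, 5³, 6³, ….
Term 22 comes from track A (its 15th entry): 41.

41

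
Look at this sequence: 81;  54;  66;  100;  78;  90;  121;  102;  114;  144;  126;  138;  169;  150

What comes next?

Positions follow the repeating pattern ABB; grouping by letter gives 2 tracks.
Track A: 81, 100, 121, 144, 169 — the squares 9², 10², 11², ….
Track B: 54, 66, 78, 90, 102, 114, 126, 138, 150 — arithmetic with common difference +12.
Position 15 → track B, term 10 = 162.

162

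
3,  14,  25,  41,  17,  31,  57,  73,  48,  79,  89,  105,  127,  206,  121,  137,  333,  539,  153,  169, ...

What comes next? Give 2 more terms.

The slot pattern repeats as AABB (period 4), so there are 2 interleaved tracks.
Track A is 3, 14, 17, 31, 48, 79, 127, 206, 333, 539, which is each term equals the sum of the previous two.
Track B is 25, 41, 57, 73, 89, 105, 121, 137, 153, 169, which is arithmetic with common difference +16.
Term 21 comes from track A (its 11th entry): 872.
The 22nd slot belongs to track A; its 12th term is 1411.

872, 1411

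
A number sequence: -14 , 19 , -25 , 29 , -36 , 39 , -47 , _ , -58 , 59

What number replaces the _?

Taking every 2nd term gives 2 separate tracks.
Track A = -14, -25, -36, -47, -58: linear: a_n = -3 − 11·n.
Track B = 19, 29, 39, ?, 59: arithmetic, step +10.
The gap is track B's term 4; the rule gives 49.

49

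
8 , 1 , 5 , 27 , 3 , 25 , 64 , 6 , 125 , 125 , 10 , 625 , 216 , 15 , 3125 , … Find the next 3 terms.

343, 21, 15625

Split by position mod 3 into 3 tracks.
Track A: 8, 27, 64, 125, 216 (the cubes 2³, 3³, 4³, …).
Track B: 1, 3, 6, 10, 15 (triangular numbers starting at T_1).
Track C: 5, 25, 125, 625, 3125 (powers of 5).
Term 16 comes from track A (its 6th entry): 343.
Position 17 falls in track B as its term 6, giving 21.
Position 18 falls in track C as its term 6, giving 15625.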